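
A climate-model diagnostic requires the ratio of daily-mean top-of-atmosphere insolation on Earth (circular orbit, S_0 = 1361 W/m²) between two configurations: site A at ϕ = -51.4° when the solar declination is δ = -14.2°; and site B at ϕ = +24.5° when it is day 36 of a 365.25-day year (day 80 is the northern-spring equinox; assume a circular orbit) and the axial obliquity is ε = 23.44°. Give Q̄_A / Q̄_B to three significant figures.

— Configuration A (ϕ=-51.4°):
cos h₀ = −tan(-51.4°) tan(-14.200°) = -0.3170, h₀ = 1.8933 rad.
Bracket: h₀ sin ϕ sin δ + cos ϕ cos δ sin h₀ = 1.8933×-0.78152×-0.24531 + 0.62388×0.96945×0.94843 = 0.362973 + 0.573630 = 0.936603.
Q̄ = (S_0/π) × [bracket] = (1361/π) × 0.936603 = 405.75 W/m².
— Configuration B (ϕ=+24.5°):
Solar longitude: L_s = 360° × (36 − 80)/365.25 = -43.368°, i.e. -43.368° + 360° = 316.632°.
sin δ = sin 23.44° × sin 316.632° = -0.27315, so δ = -15.852°.
cos h₀ = −tan(+24.5°) tan(-15.852°) = 0.1294, h₀ = 1.4410 rad.
Bracket: h₀ sin ϕ sin δ + cos ϕ cos δ sin h₀ = 1.4410×0.41469×-0.27315 + 0.90996×0.96197×0.99159 = -0.163226 + 0.867992 = 0.704766.
Q̄ = (S_0/π) × [bracket] = (1361/π) × 0.704766 = 305.32 W/m².
Ratio Q̄_A / Q̄_B = 405.75 / 305.32 = 1.329.

Q̄_A / Q̄_B ≈ 1.33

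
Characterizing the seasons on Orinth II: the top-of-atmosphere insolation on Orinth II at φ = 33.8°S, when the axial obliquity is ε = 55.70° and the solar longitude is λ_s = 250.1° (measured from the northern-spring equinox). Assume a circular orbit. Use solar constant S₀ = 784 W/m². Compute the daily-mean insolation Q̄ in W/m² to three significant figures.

Q̄ ≈ 348 W/m²

Solar declination: sin δ = sin ε · sin λ_s = sin 55.70° × sin 250.1° = -0.77677, so δ = -50.966°.
cos H₀ = −tan(-33.8°) tan(-50.966°) = -0.8257, H₀ = 2.5422 rad.
Bracket: H₀ sin φ sin δ + cos φ cos δ sin H₀ = 2.5422×-0.55630×-0.77677 + 0.83098×0.62978×0.56413 = 1.098528 + 0.295229 = 1.393757.
Q̄ = (S₀/π) × [bracket] = (784/π) × 1.393757 = 347.8 W/m².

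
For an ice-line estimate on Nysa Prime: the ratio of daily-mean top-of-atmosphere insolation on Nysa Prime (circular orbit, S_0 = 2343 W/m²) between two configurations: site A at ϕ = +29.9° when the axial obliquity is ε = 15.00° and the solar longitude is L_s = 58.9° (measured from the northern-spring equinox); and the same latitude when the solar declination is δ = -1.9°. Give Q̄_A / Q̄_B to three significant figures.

Q̄_A / Q̄_B ≈ 1.22

— Configuration A (ϕ=+29.9°):
Solar declination: sin δ = sin ε · sin L_s = sin 15.00° × sin 58.9° = 0.22162, so δ = +12.804°.
cos h₀ = −tan(+29.9°) tan(+12.804°) = -0.1307, h₀ = 1.7019 rad.
Bracket: h₀ sin ϕ sin δ + cos ϕ cos δ sin h₀ = 1.7019×0.49849×0.22162 + 0.86690×0.97513×0.99142 = 0.188018 + 0.838087 = 1.026105.
Q̄ = (S_0/π) × [bracket] = (2343/π) × 1.026105 = 765.27 W/m².
— Configuration B (ϕ=+29.9°):
cos h₀ = −tan(+29.9°) tan(-1.900°) = 0.0191, h₀ = 1.5517 rad.
Bracket: h₀ sin ϕ sin δ + cos ϕ cos δ sin h₀ = 1.5517×0.49849×-0.03316 + 0.86690×0.99945×0.99982 = -0.025649 + 0.866267 = 0.840618.
Q̄ = (S_0/π) × [bracket] = (2343/π) × 0.840618 = 626.93 W/m².
Ratio Q̄_A / Q̄_B = 765.27 / 626.93 = 1.221.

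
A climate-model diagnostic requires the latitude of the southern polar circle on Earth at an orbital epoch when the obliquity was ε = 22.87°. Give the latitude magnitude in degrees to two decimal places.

The polar circle is the lowest latitude that experiences at least one full rotation of continuous darkness at the northern-summer solstice; it lies at |φ| = 90° − ε = 90° − 22.87° = 67.13°.

67.13°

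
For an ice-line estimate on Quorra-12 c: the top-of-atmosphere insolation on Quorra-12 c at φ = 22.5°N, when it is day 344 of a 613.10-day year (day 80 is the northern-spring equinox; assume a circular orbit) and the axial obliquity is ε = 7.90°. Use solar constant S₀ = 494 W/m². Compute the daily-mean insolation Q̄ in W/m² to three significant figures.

Q̄ ≈ 151 W/m²

Solar longitude: λ_s = 360° × (344 − 80)/613.10 = 155.015°.
sin δ = sin 7.90° × sin 155.015° = 0.05805, so δ = +3.328°.
cos H₀ = −tan(+22.5°) tan(+3.328°) = -0.0241, H₀ = 1.5949 rad.
Bracket: H₀ sin φ sin δ + cos φ cos δ sin H₀ = 1.5949×0.38268×0.05805 + 0.92388×0.99831×0.99971 = 0.035430 + 0.922051 = 0.957481.
Q̄ = (S₀/π) × [bracket] = (494/π) × 0.957481 = 150.6 W/m².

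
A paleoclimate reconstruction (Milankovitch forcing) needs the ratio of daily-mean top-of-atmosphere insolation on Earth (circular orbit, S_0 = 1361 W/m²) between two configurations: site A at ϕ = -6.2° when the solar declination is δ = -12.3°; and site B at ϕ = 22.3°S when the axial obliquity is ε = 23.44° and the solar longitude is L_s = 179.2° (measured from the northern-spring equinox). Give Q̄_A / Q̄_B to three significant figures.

Q̄_A / Q̄_B ≈ 1.09

— Configuration A (ϕ=-6.2°):
cos h₀ = −tan(-6.2°) tan(-12.300°) = -0.0237, h₀ = 1.5945 rad.
Bracket: h₀ sin ϕ sin δ + cos ϕ cos δ sin h₀ = 1.5945×-0.10800×-0.21303 + 0.99415×0.97705×0.99972 = 0.036685 + 0.971062 = 1.007747.
Q̄ = (S_0/π) × [bracket] = (1361/π) × 1.007747 = 436.58 W/m².
— Configuration B (ϕ=-22.3°):
Solar declination: sin δ = sin ε · sin L_s = sin 23.44° × sin 179.2° = 0.00555, so δ = +0.318°.
cos h₀ = −tan(-22.3°) tan(+0.318°) = 0.0023, h₀ = 1.5685 rad.
Bracket: h₀ sin ϕ sin δ + cos ϕ cos δ sin h₀ = 1.5685×-0.37946×0.00555 + 0.92521×0.99998×1.00000 = -0.003303 + 0.925191 = 0.921888.
Q̄ = (S_0/π) × [bracket] = (1361/π) × 0.921888 = 399.38 W/m².
Ratio Q̄_A / Q̄_B = 436.58 / 399.38 = 1.093.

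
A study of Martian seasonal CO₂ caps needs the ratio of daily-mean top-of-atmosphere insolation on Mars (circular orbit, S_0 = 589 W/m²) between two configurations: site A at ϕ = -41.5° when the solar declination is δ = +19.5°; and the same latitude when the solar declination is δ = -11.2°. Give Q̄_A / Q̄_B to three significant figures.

— Configuration A (ϕ=-41.5°):
cos h₀ = −tan(-41.5°) tan(+19.500°) = 0.3133, h₀ = 1.2521 rad.
Bracket: h₀ sin ϕ sin δ + cos ϕ cos δ sin h₀ = 1.2521×-0.66262×0.33381 + 0.74896×0.94264×0.94965 = -0.276951 + 0.670453 = 0.393502.
Q̄ = (S_0/π) × [bracket] = (589/π) × 0.393502 = 73.776 W/m².
— Configuration B (ϕ=-41.5°):
cos h₀ = −tan(-41.5°) tan(-11.200°) = -0.1752, h₀ = 1.7469 rad.
Bracket: h₀ sin ϕ sin δ + cos ϕ cos δ sin h₀ = 1.7469×-0.66262×-0.19423 + 0.74896×0.98096×0.98454 = 0.224827 + 0.723341 = 0.948168.
Q̄ = (S_0/π) × [bracket] = (589/π) × 0.948168 = 177.77 W/m².
Ratio Q̄_A / Q̄_B = 73.776 / 177.77 = 0.4150.

Q̄_A / Q̄_B ≈ 0.415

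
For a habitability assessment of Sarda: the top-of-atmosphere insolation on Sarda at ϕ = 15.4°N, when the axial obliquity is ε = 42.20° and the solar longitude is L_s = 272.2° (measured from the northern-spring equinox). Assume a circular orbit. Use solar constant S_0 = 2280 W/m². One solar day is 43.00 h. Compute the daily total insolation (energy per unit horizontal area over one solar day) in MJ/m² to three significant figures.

Solar declination: sin δ = sin ε · sin L_s = sin 42.20° × sin 272.2° = -0.67123, so δ = -42.162°.
cos h₀ = −tan(+15.4°) tan(-42.162°) = 0.2494, h₀ = 1.3187 rad.
Bracket: h₀ sin ϕ sin δ + cos ϕ cos δ sin h₀ = 1.3187×0.26556×-0.67123 + 0.96410×0.74125×0.96839 = -0.235061 + 0.692049 = 0.456988.
Q̄ = (S_0/π) × [bracket] = (2280/π) × 0.456988 = 331.66 W/m².
Daily total = Q̄ × 43.00 h × 3600 s/h = 331.66 × 43.00 × 3600 / 10⁶ = 51.34 MJ/m².

51.3 MJ/m²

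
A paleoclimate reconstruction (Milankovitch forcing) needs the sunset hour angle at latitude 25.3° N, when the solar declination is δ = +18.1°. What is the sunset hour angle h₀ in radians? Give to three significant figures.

cos h₀ = −tan ϕ · tan δ = −tan(+25.3°) × tan(+18.100°) = -0.1545, so h₀ = 1.7259 rad = 98.89°.

h₀ = 1.73 rad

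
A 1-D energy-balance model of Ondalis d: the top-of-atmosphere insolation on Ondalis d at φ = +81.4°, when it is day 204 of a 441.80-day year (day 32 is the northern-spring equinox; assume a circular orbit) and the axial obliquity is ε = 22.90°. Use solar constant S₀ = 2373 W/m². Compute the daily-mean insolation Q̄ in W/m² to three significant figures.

Q̄ ≈ 585 W/m²

Solar longitude: λ_s = 360° × (204 − 32)/441.80 = 140.154°.
sin δ = sin 22.90° × sin 140.154° = 0.24932, so δ = +14.437°.
cos H₀ = −tan(+81.4°) tan(+14.437°) = -1.7023 ≤ −1 ⇒ polar day, H₀ = π.
Bracket: H₀ sin φ sin δ + cos φ cos δ sin H₀ = 3.1416×0.98876×0.24932 + 0.14954×0.96842×0.00000 = 0.774460 + 0.000000 = 0.774460.
Q̄ = (S₀/π) × [bracket] = (2373/π) × 0.774460 = 585.0 W/m².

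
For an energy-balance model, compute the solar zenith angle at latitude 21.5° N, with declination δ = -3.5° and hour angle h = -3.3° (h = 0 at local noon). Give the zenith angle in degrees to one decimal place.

cos θ_z = sin φ sin δ + cos φ cos δ cos h = -0.022374 + 0.927142 = 0.904768.
θ_z = arccos(0.904768) = 25.2°.

θ_z = 25.2°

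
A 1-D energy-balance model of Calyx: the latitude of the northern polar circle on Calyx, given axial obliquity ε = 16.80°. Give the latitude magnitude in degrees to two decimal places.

73.20°

The polar circle is the lowest latitude that experiences at least one full rotation of continuous daylight at the northern-summer solstice; it lies at |φ| = 90° − ε = 90° − 16.80° = 73.20°.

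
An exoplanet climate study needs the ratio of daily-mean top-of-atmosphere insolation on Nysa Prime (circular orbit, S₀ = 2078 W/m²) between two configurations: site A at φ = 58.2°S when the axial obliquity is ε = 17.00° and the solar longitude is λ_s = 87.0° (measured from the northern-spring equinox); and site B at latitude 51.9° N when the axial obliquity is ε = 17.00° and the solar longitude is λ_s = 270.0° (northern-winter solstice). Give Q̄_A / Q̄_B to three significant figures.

Q̄_A / Q̄_B ≈ 0.644

— Configuration A (φ=-58.2°):
Solar declination: sin δ = sin ε · sin λ_s = sin 17.00° × sin 87.0° = 0.29197, so δ = +16.976°.
cos H₀ = −tan(-58.2°) tan(+16.976°) = 0.4924, H₀ = 1.0560 rad.
Bracket: H₀ sin φ sin δ + cos φ cos δ sin H₀ = 1.0560×-0.84989×0.29197 + 0.52696×0.95643×0.87039 = -0.262038 + 0.438677 = 0.176639.
Q̄ = (S₀/π) × [bracket] = (2078/π) × 0.176639 = 116.84 W/m².
— Configuration B (φ=+51.9°):
Solar declination: sin δ = sin ε · sin λ_s = sin 17.00° × sin 270.0° = -0.29237, so δ = -17.000°.
cos H₀ = −tan(+51.9°) tan(-17.000°) = 0.3899, H₀ = 1.1703 rad.
Bracket: H₀ sin φ sin δ + cos φ cos δ sin H₀ = 1.1703×0.78694×-0.29237 + 0.61704×0.95630×0.92085 = -0.269260 + 0.543371 = 0.274111.
Q̄ = (S₀/π) × [bracket] = (2078/π) × 0.274111 = 181.31 W/m².
Ratio Q̄_A / Q̄_B = 116.84 / 181.31 = 0.6444.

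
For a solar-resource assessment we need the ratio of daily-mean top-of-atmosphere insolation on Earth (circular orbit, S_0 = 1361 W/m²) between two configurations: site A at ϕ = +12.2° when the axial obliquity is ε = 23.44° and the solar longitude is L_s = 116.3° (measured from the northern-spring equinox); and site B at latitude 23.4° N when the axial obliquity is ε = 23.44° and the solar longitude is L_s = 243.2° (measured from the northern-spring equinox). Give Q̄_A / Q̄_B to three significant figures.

Q̄_A / Q̄_B ≈ 1.60

— Configuration A (ϕ=+12.2°):
Solar declination: sin δ = sin ε · sin L_s = sin 23.44° × sin 116.3° = 0.35661, so δ = +20.892°.
cos h₀ = −tan(+12.2°) tan(+20.892°) = -0.0825, h₀ = 1.6534 rad.
Bracket: h₀ sin ϕ sin δ + cos ϕ cos δ sin h₀ = 1.6534×0.21132×0.35661 + 0.97742×0.93425×0.99659 = 0.124598 + 0.910041 = 1.034639.
Q̄ = (S_0/π) × [bracket] = (1361/π) × 1.034639 = 448.23 W/m².
— Configuration B (ϕ=+23.4°):
Solar declination: sin δ = sin ε · sin L_s = sin 23.44° × sin 243.2° = -0.35506, so δ = -20.797°.
cos h₀ = −tan(+23.4°) tan(-20.797°) = 0.1644, h₀ = 1.4057 rad.
Bracket: h₀ sin ϕ sin δ + cos ϕ cos δ sin h₀ = 1.4057×0.39715×-0.35506 + 0.91775×0.93484×0.98640 = -0.198221 + 0.846281 = 0.648060.
Q̄ = (S_0/π) × [bracket] = (1361/π) × 0.648060 = 280.75 W/m².
Ratio Q̄_A / Q̄_B = 448.23 / 280.75 = 1.597.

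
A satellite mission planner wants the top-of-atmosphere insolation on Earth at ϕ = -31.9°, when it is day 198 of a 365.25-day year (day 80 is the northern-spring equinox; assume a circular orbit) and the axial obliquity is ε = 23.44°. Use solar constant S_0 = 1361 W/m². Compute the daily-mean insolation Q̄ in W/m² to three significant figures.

Q̄ ≈ 225 W/m²

Solar longitude: L_s = 360° × (198 − 80)/365.25 = 116.304°.
sin δ = sin 23.44° × sin 116.304° = 0.35660, so δ = +20.892°.
cos h₀ = −tan(-31.9°) tan(+20.892°) = 0.2376, h₀ = 1.3309 rad.
Bracket: h₀ sin ϕ sin δ + cos ϕ cos δ sin h₀ = 1.3309×-0.52844×0.35660 + 0.84897×0.93426×0.97137 = -0.250797 + 0.770451 = 0.519654.
Q̄ = (S_0/π) × [bracket] = (1361/π) × 0.519654 = 225.1 W/m².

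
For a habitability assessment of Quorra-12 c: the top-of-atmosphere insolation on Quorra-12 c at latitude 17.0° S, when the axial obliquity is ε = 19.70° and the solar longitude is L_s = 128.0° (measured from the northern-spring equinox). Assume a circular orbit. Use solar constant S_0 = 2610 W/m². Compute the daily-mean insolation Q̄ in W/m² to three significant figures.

Solar declination: sin δ = sin ε · sin L_s = sin 19.70° × sin 128.0° = 0.26563, so δ = +15.405°.
cos h₀ = −tan(-17.0°) tan(+15.405°) = 0.0842, h₀ = 1.4865 rad.
Bracket: h₀ sin ϕ sin δ + cos ϕ cos δ sin h₀ = 1.4865×-0.29237×0.26563 + 0.95630×0.96407×0.99645 = -0.115445 + 0.918667 = 0.803222.
Q̄ = (S_0/π) × [bracket] = (2610/π) × 0.803222 = 667.3 W/m².

Q̄ ≈ 667 W/m²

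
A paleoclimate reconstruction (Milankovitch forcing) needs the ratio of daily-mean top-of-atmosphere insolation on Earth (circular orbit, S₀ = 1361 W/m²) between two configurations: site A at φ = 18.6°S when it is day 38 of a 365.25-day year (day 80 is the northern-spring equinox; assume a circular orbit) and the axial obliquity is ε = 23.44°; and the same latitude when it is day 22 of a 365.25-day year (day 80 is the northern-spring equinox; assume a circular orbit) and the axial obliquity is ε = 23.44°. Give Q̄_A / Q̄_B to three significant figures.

— Configuration A (φ=-18.6°):
Solar longitude: λ_s = 360° × (38 − 80)/365.25 = -41.396°, i.e. -41.396° + 360° = 318.604°.
sin δ = sin 23.44° × sin 318.604° = -0.26304, so δ = -15.251°.
cos H₀ = −tan(-18.6°) tan(-15.251°) = -0.0918, H₀ = 1.6627 rad.
Bracket: H₀ sin φ sin δ + cos φ cos δ sin H₀ = 1.6627×-0.31896×-0.26304 + 0.94777×0.96478×0.99578 = 0.139499 + 0.910531 = 1.050030.
Q̄ = (S₀/π) × [bracket] = (1361/π) × 1.050030 = 454.89 W/m².
— Configuration B (φ=-18.6°):
Solar longitude: λ_s = 360° × (22 − 80)/365.25 = -57.166°, i.e. -57.166° + 360° = 302.834°.
sin δ = sin 23.44° × sin 302.834° = -0.33424, so δ = -19.526°.
cos H₀ = −tan(-18.6°) tan(-19.526°) = -0.1193, H₀ = 1.6904 rad.
Bracket: H₀ sin φ sin δ + cos φ cos δ sin H₀ = 1.6904×-0.31896×-0.33424 + 0.94777×0.94249×0.99285 = 0.180212 + 0.886877 = 1.067089.
Q̄ = (S₀/π) × [bracket] = (1361/π) × 1.067089 = 462.28 W/m².
Ratio Q̄_A / Q̄_B = 454.89 / 462.28 = 0.9840.

Q̄_A / Q̄_B ≈ 0.984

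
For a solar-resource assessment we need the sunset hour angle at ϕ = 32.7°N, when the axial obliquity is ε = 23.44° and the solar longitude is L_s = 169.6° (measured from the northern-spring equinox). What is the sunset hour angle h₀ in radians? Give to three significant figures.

h₀ = 1.62 rad

Solar declination: sin δ = sin ε · sin L_s = sin 23.44° × sin 169.6° = 0.07181, so δ = +4.118°.
cos h₀ = −tan ϕ · tan δ = −tan(+32.7°) × tan(+4.118°) = -0.0462, so h₀ = 1.6170 rad = 92.65°.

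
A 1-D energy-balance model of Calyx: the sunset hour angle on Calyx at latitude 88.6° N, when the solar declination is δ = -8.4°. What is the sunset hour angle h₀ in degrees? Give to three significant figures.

cos h₀ = −tan ϕ · tan δ = 6.0422 ≥ 1, so the host star never rises (polar night) and h₀ = 0.

h₀ = 0.00°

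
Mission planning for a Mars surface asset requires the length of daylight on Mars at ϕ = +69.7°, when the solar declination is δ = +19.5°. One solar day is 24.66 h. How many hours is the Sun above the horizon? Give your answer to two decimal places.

22.36 h

cos h₀ = −tan ϕ · tan δ = −tan(+69.7°) × tan(+19.500°) = -0.9573, so h₀ = 2.8483 rad = 163.20°.
Daylight = 2h₀/(2π) × 24.66 h = (2.8483/π) × 24.66 = 22.36 h.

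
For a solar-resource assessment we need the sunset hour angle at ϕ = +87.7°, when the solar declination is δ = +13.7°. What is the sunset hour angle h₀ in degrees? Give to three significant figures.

h₀ = 180°

Sunrise equation: cos h₀ = −tan ϕ · tan δ = -6.0694 ≤ −1, so the Sun never sets (polar day) and h₀ = π.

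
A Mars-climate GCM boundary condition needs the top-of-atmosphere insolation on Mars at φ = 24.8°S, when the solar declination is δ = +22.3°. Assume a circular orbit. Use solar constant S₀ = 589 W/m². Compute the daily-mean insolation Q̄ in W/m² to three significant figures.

Q̄ ≈ 113 W/m²

cos H₀ = −tan(-24.8°) tan(+22.300°) = 0.1895, H₀ = 1.3801 rad.
Bracket: H₀ sin φ sin δ + cos φ cos δ sin H₀ = 1.3801×-0.41945×0.37946 + 0.90778×0.92521×0.98188 = -0.219663 + 0.824668 = 0.605005.
Q̄ = (S₀/π) × [bracket] = (589/π) × 0.605005 = 113.4 W/m².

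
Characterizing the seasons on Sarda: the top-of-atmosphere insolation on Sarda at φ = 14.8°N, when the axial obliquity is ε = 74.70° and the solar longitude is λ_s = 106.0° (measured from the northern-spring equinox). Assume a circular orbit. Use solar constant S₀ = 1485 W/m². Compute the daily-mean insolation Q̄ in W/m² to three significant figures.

Solar declination: sin δ = sin ε · sin λ_s = sin 74.70° × sin 106.0° = 0.92719, so δ = +68.001°.
cos H₀ = −tan(+14.8°) tan(+68.001°) = -0.6540, H₀ = 2.2836 rad.
Bracket: H₀ sin φ sin δ + cos φ cos δ sin H₀ = 2.2836×0.25545×0.92719 + 0.96682×0.37459×0.75651 = 0.540872 + 0.273978 = 0.814850.
Q̄ = (S₀/π) × [bracket] = (1485/π) × 0.814850 = 385.2 W/m².

Q̄ ≈ 385 W/m²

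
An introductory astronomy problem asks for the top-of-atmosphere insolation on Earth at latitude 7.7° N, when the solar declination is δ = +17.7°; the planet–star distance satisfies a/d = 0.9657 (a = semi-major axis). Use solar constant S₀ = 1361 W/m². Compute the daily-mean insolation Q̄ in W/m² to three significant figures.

cos H₀ = −tan(+7.7°) tan(+17.700°) = -0.0431, H₀ = 1.6140 rad.
Bracket: H₀ sin φ sin δ + cos φ cos δ sin H₀ = 1.6140×0.13399×0.30403 + 0.99098×0.95266×0.99907 = 0.065749 + 0.943189 = 1.008938.
Inverse-square distance factor (a/d)² = 0.9657² = 0.932576.
Q̄ = (S₀/π) × 0.932576 × [bracket] = (1361/π) × 0.932576 × 1.008938 = 407.6 W/m².

Q̄ ≈ 408 W/m²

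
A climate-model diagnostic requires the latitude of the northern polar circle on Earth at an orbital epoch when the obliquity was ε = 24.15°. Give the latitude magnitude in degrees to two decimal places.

65.85°

The polar circle is the lowest latitude that experiences at least one full rotation of continuous daylight at the northern-summer solstice; it lies at |ϕ| = 90° − ε = 90° − 24.15° = 65.85°.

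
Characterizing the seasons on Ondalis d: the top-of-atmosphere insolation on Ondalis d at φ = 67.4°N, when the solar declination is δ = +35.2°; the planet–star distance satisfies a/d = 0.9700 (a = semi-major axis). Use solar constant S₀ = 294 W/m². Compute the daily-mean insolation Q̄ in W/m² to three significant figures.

cos H₀ = −tan(+67.4°) tan(+35.200°) = -1.6947 ≤ −1 ⇒ polar day, H₀ = π.
Bracket: H₀ sin φ sin δ + cos φ cos δ sin H₀ = 3.1416×0.92321×0.57643 + 0.38430×0.81714×0.00000 = 1.671853 + 0.000000 = 1.671853.
Inverse-square distance factor (a/d)² = 0.9700² = 0.940900.
Q̄ = (S₀/π) × 0.940900 × [bracket] = (294/π) × 0.940900 × 1.671853 = 147.2 W/m².

Q̄ ≈ 147 W/m²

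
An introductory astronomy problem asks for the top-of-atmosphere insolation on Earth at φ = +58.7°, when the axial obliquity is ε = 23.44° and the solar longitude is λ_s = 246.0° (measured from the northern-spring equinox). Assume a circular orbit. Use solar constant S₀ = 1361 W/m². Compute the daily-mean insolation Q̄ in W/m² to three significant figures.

Solar declination: sin δ = sin ε · sin λ_s = sin 23.44° × sin 246.0° = -0.36340, so δ = -21.309°.
cos H₀ = −tan(+58.7°) tan(-21.309°) = 0.6415, H₀ = 0.8743 rad.
Bracket: H₀ sin φ sin δ + cos φ cos δ sin H₀ = 0.8743×0.85446×-0.36340 + 0.51952×0.93163×0.76709 = -0.271480 + 0.371272 = 0.099792.
Q̄ = (S₀/π) × [bracket] = (1361/π) × 0.099792 = 43.23 W/m².

Q̄ ≈ 43.2 W/m²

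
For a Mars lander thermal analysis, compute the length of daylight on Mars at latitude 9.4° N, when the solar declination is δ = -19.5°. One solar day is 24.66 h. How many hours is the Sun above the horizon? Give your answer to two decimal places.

cos H₀ = −tan φ · tan δ = −tan(+9.4°) × tan(-19.500°) = 0.0586, so H₀ = 1.5121 rad = 86.64°.
Daylight = 2H₀/(2π) × 24.66 h = (1.5121/π) × 24.66 = 11.87 h.

11.87 h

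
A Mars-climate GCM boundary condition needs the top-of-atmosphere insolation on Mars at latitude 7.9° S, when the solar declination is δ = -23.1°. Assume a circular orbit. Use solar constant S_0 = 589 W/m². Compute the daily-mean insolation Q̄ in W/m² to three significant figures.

cos h₀ = −tan(-7.9°) tan(-23.100°) = -0.0592, h₀ = 1.6300 rad.
Bracket: h₀ sin ϕ sin δ + cos ϕ cos δ sin h₀ = 1.6300×-0.13744×-0.39234 + 0.99051×0.91982×0.99825 = 0.087895 + 0.909496 = 0.997391.
Q̄ = (S_0/π) × [bracket] = (589/π) × 0.997391 = 187.0 W/m².

Q̄ ≈ 187 W/m²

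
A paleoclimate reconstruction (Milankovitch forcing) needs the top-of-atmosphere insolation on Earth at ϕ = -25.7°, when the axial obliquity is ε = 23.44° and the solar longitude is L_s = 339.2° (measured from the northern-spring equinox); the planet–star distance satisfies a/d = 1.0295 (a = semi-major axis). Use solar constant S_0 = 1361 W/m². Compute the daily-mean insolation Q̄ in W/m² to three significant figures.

Solar declination: sin δ = sin ε · sin L_s = sin 23.44° × sin 339.2° = -0.14126, so δ = -8.121°.
cos h₀ = −tan(-25.7°) tan(-8.121°) = -0.0687, h₀ = 1.6395 rad.
Bracket: h₀ sin ϕ sin δ + cos ϕ cos δ sin h₀ = 1.6395×-0.43366×-0.14126 + 0.90108×0.98997×0.99764 = 0.100434 + 0.889937 = 0.990371.
Inverse-square distance factor (a/d)² = 1.0295² = 1.059870.
Q̄ = (S_0/π) × 1.059870 × [bracket] = (1361/π) × 1.059870 × 0.990371 = 454.7 W/m².

Q̄ ≈ 455 W/m²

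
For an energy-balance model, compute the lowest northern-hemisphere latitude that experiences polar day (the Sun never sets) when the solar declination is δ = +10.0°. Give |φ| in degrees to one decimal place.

|φ| = 80.0°

Polar day requires cos H₀ = −tan φ tan δ ≤ −1, i.e. tan φ tan δ ≥ 1.
The boundary is |tan φ| · |tan δ| = 1, so |φ| = 90° − |δ| = 90° − 10.0° = 80.0° in the northern hemisphere.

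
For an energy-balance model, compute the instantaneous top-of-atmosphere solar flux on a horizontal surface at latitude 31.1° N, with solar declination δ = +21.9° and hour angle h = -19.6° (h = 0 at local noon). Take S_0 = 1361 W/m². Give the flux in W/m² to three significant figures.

cos θ_z = sin ϕ sin δ + cos ϕ cos δ cos h = 0.192661 + 0.748442 = 0.941103.
Flux = S_0 · cos θ_z = 1361 × 0.941103 = 1281 W/m².

1.28e+03 W/m²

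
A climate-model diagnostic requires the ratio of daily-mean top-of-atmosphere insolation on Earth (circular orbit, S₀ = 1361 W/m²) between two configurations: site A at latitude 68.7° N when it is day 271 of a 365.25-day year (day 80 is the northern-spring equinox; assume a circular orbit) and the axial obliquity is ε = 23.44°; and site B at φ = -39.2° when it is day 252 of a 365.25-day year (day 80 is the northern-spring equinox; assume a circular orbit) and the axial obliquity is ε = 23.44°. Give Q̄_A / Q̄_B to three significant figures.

— Configuration A (φ=+68.7°):
Solar longitude: λ_s = 360° × (271 − 80)/365.25 = 188.255°.
sin δ = sin 23.44° × sin 188.255° = -0.05711, so δ = -3.274°.
cos H₀ = −tan(+68.7°) tan(-3.274°) = 0.1467, H₀ = 1.4235 rad.
Bracket: H₀ sin φ sin δ + cos φ cos δ sin H₀ = 1.4235×0.93169×-0.05711 + 0.36325×0.99837×0.98918 = -0.075743 + 0.358734 = 0.282991.
Q̄ = (S₀/π) × [bracket] = (1361/π) × 0.282991 = 122.60 W/m².
— Configuration B (φ=-39.2°):
Solar longitude: λ_s = 360° × (252 − 80)/365.25 = 169.528°.
sin δ = sin 23.44° × sin 169.528° = 0.07230, so δ = +4.146°.
cos H₀ = −tan(-39.2°) tan(+4.146°) = 0.0591, H₀ = 1.5116 rad.
Bracket: H₀ sin φ sin δ + cos φ cos δ sin H₀ = 1.5116×-0.63203×0.07230 + 0.77494×0.99738×0.99825 = -0.069074 + 0.771557 = 0.702483.
Q̄ = (S₀/π) × [bracket] = (1361/π) × 0.702483 = 304.33 W/m².
Ratio Q̄_A / Q̄_B = 122.60 / 304.33 = 0.4029.

Q̄_A / Q̄_B ≈ 0.403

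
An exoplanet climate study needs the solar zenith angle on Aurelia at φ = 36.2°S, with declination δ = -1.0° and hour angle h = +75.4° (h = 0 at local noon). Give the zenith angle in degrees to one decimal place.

θ_z = 77.7°

cos θ_z = sin φ sin δ + cos φ cos δ cos h = 0.010307 + 0.203379 = 0.213686.
θ_z = arccos(0.213686) = 77.7°.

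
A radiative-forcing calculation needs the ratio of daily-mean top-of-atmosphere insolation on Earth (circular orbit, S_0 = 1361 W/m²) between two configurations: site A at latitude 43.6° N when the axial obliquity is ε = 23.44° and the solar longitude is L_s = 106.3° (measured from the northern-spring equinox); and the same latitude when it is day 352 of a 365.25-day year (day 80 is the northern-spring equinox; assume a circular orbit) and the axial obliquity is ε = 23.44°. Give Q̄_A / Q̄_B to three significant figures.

— Configuration A (ϕ=+43.6°):
Solar declination: sin δ = sin ε · sin L_s = sin 23.44° × sin 106.3° = 0.38180, so δ = +22.445°.
cos h₀ = −tan(+43.6°) tan(+22.445°) = -0.3934, h₀ = 1.9751 rad.
Bracket: h₀ sin ϕ sin δ + cos ϕ cos δ sin h₀ = 1.9751×0.68962×0.38180 + 0.72417×0.92425×0.91937 = 0.520038 + 0.615347 = 1.135385.
Q̄ = (S_0/π) × [bracket] = (1361/π) × 1.135385 = 491.87 W/m².
— Configuration B (ϕ=+43.6°):
Solar longitude: L_s = 360° × (352 − 80)/365.25 = 268.090°.
sin δ = sin 23.44° × sin 268.090° = -0.39757, so δ = -23.426°.
cos h₀ = −tan(+43.6°) tan(-23.426°) = 0.4126, h₀ = 1.1455 rad.
Bracket: h₀ sin ϕ sin δ + cos ϕ cos δ sin h₀ = 1.1455×0.68962×-0.39757 + 0.72417×0.91757×0.91091 = -0.314064 + 0.605278 = 0.291214.
Q̄ = (S_0/π) × [bracket] = (1361/π) × 0.291214 = 126.16 W/m².
Ratio Q̄_A / Q̄_B = 491.87 / 126.16 = 3.899.

Q̄_A / Q̄_B ≈ 3.90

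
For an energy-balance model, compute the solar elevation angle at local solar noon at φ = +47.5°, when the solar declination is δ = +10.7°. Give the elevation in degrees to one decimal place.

At local noon the hour angle is zero, so the zenith angle equals |φ − δ| = |+47.5° − (+10.700°)| = 36.800°.
Elevation = 90° − 36.800° = 53.2°.

53.2°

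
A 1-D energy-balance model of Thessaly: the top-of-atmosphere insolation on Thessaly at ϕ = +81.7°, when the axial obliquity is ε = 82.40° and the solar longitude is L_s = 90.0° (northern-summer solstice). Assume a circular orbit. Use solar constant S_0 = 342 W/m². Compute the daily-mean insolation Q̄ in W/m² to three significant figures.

Q̄ ≈ 335 W/m²

Solar declination: sin δ = sin ε · sin L_s = sin 82.40° × sin 90.0° = 0.99122, so δ = +82.400°.
cos h₀ = −tan(+81.7°) tan(+82.400°) = -51.3740 ≤ −1 ⇒ polar day, h₀ = π.
Bracket: h₀ sin ϕ sin δ + cos ϕ cos δ sin h₀ = 3.1416×0.98953×0.99122 + 0.14436×0.13226×0.00000 = 3.081413 + 0.000000 = 3.081413.
Q̄ = (S_0/π) × [bracket] = (342/π) × 3.081413 = 335.4 W/m².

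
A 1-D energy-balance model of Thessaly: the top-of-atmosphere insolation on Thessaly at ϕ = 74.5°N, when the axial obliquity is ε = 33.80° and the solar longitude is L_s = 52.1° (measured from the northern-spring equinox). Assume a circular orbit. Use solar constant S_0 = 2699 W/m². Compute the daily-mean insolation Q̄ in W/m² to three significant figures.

Q̄ ≈ 1.14e+03 W/m²

Solar declination: sin δ = sin ε · sin L_s = sin 33.80° × sin 52.1° = 0.43896, so δ = +26.038°.
cos h₀ = −tan(+74.5°) tan(+26.038°) = -1.7617 ≤ −1 ⇒ polar day, h₀ = π.
Bracket: h₀ sin ϕ sin δ + cos ϕ cos δ sin h₀ = 3.1416×0.96363×0.43896 + 0.26724×0.89850×0.00000 = 1.328881 + 0.000000 = 1.328881.
Q̄ = (S_0/π) × [bracket] = (2699/π) × 1.328881 = 1142 W/m².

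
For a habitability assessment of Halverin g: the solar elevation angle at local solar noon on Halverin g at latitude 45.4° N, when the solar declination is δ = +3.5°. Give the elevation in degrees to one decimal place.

48.1°

At local noon the hour angle is zero, so the zenith angle equals |φ − δ| = |+45.4° − (+3.500°)| = 41.900°.
Elevation = 90° − 41.900° = 48.1°.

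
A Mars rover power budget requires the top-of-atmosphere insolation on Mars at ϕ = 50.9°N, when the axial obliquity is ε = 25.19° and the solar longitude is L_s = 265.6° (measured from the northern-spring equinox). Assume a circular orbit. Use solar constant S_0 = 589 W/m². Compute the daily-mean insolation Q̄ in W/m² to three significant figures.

Q̄ ≈ 28.4 W/m²

Solar declination: sin δ = sin ε · sin L_s = sin 25.19° × sin 265.6° = -0.42437, so δ = -25.111°.
cos h₀ = −tan(+50.9°) tan(-25.111°) = 0.5767, h₀ = 0.9561 rad.
Bracket: h₀ sin ϕ sin δ + cos ϕ cos δ sin h₀ = 0.9561×0.77605×-0.42437 + 0.63068×0.90549×0.81697 = -0.314875 + 0.466551 = 0.151676.
Q̄ = (S_0/π) × [bracket] = (589/π) × 0.151676 = 28.44 W/m².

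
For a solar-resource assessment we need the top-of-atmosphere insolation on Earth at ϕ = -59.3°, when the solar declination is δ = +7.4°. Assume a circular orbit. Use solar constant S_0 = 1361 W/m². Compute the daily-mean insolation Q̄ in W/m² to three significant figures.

cos h₀ = −tan(-59.3°) tan(+7.400°) = 0.2187, h₀ = 1.3503 rad.
Bracket: h₀ sin ϕ sin δ + cos ϕ cos δ sin h₀ = 1.3503×-0.85985×0.12880 + 0.51054×0.99167×0.97578 = -0.149544 + 0.494025 = 0.344481.
Q̄ = (S_0/π) × [bracket] = (1361/π) × 0.344481 = 149.2 W/m².

Q̄ ≈ 149 W/m²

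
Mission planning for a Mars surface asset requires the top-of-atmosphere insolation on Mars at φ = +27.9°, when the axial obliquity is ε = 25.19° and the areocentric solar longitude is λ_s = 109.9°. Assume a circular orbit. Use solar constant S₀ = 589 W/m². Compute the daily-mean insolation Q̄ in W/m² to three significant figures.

Q̄ ≈ 211 W/m²

sin δ = sin 25.19° × sin 109.9° = 0.40021, so δ = +23.591°.
cos H₀ = −tan(+27.9°) tan(+23.591°) = -0.2312, H₀ = 1.8041 rad.
Bracket: H₀ sin φ sin δ + cos φ cos δ sin H₀ = 1.8041×0.46793×0.40021 + 0.88377×0.91642×0.97290 = 0.337854 + 0.787956 = 1.125810.
Q̄ = (S₀/π) × [bracket] = (589/π) × 1.125810 = 211.1 W/m².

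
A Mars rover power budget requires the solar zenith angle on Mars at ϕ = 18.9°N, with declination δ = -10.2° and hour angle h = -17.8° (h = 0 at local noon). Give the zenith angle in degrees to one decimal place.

θ_z = 34.0°

cos θ_z = sin ϕ sin δ + cos ϕ cos δ cos h = -0.057361 + 0.886559 = 0.829198.
θ_z = arccos(0.829198) = 34.0°.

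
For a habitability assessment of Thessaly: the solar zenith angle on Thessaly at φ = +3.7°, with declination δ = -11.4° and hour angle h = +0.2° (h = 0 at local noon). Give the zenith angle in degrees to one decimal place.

θ_z = 15.1°

cos θ_z = sin φ sin δ + cos φ cos δ cos h = -0.012755 + 0.978222 = 0.965467.
θ_z = arccos(0.965467) = 15.1°.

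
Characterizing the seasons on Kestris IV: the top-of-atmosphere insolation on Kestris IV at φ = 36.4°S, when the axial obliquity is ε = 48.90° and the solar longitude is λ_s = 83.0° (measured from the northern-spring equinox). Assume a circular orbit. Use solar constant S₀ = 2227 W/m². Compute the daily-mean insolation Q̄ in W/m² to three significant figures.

Solar declination: sin δ = sin ε · sin λ_s = sin 48.90° × sin 83.0° = 0.74795, so δ = +48.413°.
cos H₀ = −tan(-36.4°) tan(+48.413°) = 0.8308, H₀ = 0.5903 rad.
Bracket: H₀ sin φ sin δ + cos φ cos δ sin H₀ = 0.5903×-0.59342×0.74795 + 0.80489×0.66376×0.55661 = -0.262004 + 0.297371 = 0.035367.
Q̄ = (S₀/π) × [bracket] = (2227/π) × 0.035367 = 25.07 W/m².

Q̄ ≈ 25.1 W/m²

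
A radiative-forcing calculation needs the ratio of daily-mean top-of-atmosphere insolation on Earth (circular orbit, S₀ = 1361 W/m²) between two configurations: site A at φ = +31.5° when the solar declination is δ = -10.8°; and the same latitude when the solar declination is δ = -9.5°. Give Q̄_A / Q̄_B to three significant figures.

— Configuration A (φ=+31.5°):
cos H₀ = −tan(+31.5°) tan(-10.800°) = 0.1169, H₀ = 1.4536 rad.
Bracket: H₀ sin φ sin δ + cos φ cos δ sin H₀ = 1.4536×0.52250×-0.18738 + 0.85264×0.98229×0.99314 = -0.142316 + 0.831794 = 0.689478.
Q̄ = (S₀/π) × [bracket] = (1361/π) × 0.689478 = 298.70 W/m².
— Configuration B (φ=+31.5°):
cos H₀ = −tan(+31.5°) tan(-9.500°) = 0.1025, H₀ = 1.4681 rad.
Bracket: H₀ sin φ sin δ + cos φ cos δ sin H₀ = 1.4681×0.52250×-0.16505 + 0.85264×0.98629×0.99473 = -0.126607 + 0.836518 = 0.709911.
Q̄ = (S₀/π) × [bracket] = (1361/π) × 0.709911 = 307.55 W/m².
Ratio Q̄_A / Q̄_B = 298.70 / 307.55 = 0.9712.

Q̄_A / Q̄_B ≈ 0.971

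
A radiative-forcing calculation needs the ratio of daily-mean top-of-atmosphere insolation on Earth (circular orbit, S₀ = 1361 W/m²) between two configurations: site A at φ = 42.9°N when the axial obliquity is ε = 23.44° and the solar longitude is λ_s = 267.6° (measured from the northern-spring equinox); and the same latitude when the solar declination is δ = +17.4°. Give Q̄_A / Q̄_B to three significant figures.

— Configuration A (φ=+42.9°):
Solar declination: sin δ = sin ε · sin λ_s = sin 23.44° × sin 267.6° = -0.39744, so δ = -23.418°.
cos H₀ = −tan(+42.9°) tan(-23.418°) = 0.4025, H₀ = 1.1566 rad.
Bracket: H₀ sin φ sin δ + cos φ cos δ sin H₀ = 1.1566×0.68072×-0.39744 + 0.73254×0.91763×0.91543 = -0.312913 + 0.615353 = 0.302440.
Q̄ = (S₀/π) × [bracket] = (1361/π) × 0.302440 = 131.02 W/m².
— Configuration B (φ=+42.9°):
cos H₀ = −tan(+42.9°) tan(+17.400°) = -0.2912, H₀ = 1.8663 rad.
Bracket: H₀ sin φ sin δ + cos φ cos δ sin H₀ = 1.8663×0.68072×0.29904 + 0.73254×0.95424×0.95666 = 0.379909 + 0.668723 = 1.048632.
Q̄ = (S₀/π) × [bracket] = (1361/π) × 1.048632 = 454.29 W/m².
Ratio Q̄_A / Q̄_B = 131.02 / 454.29 = 0.2884.

Q̄_A / Q̄_B ≈ 0.288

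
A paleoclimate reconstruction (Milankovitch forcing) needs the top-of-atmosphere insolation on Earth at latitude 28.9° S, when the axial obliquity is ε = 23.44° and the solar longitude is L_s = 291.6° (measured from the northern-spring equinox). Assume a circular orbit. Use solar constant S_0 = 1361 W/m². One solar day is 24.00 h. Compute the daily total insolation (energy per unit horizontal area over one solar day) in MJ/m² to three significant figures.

Solar declination: sin δ = sin ε · sin L_s = sin 23.44° × sin 291.6° = -0.36985, so δ = -21.707°.
cos h₀ = −tan(-28.9°) tan(-21.707°) = -0.2198, h₀ = 1.7924 rad.
Bracket: h₀ sin ϕ sin δ + cos ϕ cos δ sin h₀ = 1.7924×-0.48328×-0.36985 + 0.87546×0.92909×0.97556 = 0.320376 + 0.793502 = 1.113878.
Q̄ = (S_0/π) × [bracket] = (1361/π) × 1.113878 = 482.55 W/m².
Daily total = Q̄ × 24.00 h × 3600 s/h = 482.55 × 24.00 × 3600 / 10⁶ = 41.69 MJ/m².

41.7 MJ/m²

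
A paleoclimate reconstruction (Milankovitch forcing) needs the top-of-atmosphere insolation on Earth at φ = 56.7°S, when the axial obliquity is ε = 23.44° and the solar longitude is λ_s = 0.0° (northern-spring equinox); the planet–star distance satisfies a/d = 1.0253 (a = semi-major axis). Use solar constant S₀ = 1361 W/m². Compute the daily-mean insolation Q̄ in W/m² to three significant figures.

Solar declination: sin δ = sin ε · sin λ_s = sin 23.44° × sin 0.0° = 0.00000, so δ = +0.000°.
cos H₀ = −tan(-56.7°) tan(+0.000°) = 0.0000, H₀ = 1.5708 rad.
Bracket: H₀ sin φ sin δ + cos φ cos δ sin H₀ = 1.5708×-0.83581×0.00000 + 0.54902×1.00000×1.00000 = -0.000000 + 0.549020 = 0.549020.
Inverse-square distance factor (a/d)² = 1.0253² = 1.051240.
Q̄ = (S₀/π) × 1.051240 × [bracket] = (1361/π) × 1.051240 × 0.549020 = 250.0 W/m².

Q̄ ≈ 250 W/m²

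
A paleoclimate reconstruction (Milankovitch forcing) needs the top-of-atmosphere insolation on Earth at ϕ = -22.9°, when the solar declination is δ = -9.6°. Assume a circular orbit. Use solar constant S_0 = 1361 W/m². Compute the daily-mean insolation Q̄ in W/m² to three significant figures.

cos h₀ = −tan(-22.9°) tan(-9.600°) = -0.0714, h₀ = 1.6423 rad.
Bracket: h₀ sin ϕ sin δ + cos ϕ cos δ sin h₀ = 1.6423×-0.38912×-0.16677 + 0.92119×0.98600×0.99744 = 0.106575 + 0.905968 = 1.012543.
Q̄ = (S_0/π) × [bracket] = (1361/π) × 1.012543 = 438.7 W/m².

Q̄ ≈ 439 W/m²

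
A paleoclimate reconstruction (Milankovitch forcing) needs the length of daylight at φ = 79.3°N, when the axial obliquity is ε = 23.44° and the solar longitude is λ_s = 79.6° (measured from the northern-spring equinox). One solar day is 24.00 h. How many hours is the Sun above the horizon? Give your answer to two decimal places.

24.00 h

Solar declination: sin δ = sin ε · sin λ_s = sin 23.44° × sin 79.6° = 0.39125, so δ = +23.033°.
Sunrise equation: cos H₀ = −tan φ · tan δ = -2.2500 ≤ −1, so the Sun never sets (polar day) and H₀ = π.
Daylight = 2H₀/(2π) × 24.00 h = (3.1416/π) × 24.00 = 24.00 h.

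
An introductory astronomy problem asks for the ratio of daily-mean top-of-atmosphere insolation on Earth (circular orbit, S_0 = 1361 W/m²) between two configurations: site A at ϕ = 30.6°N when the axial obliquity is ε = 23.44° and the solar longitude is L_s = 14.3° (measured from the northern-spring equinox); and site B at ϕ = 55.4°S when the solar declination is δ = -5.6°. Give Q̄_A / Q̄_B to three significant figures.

— Configuration A (ϕ=+30.6°):
Solar declination: sin δ = sin ε · sin L_s = sin 23.44° × sin 14.3° = 0.09825, so δ = +5.639°.
cos h₀ = −tan(+30.6°) tan(+5.639°) = -0.0584, h₀ = 1.6292 rad.
Bracket: h₀ sin ϕ sin δ + cos ϕ cos δ sin h₀ = 1.6292×0.50904×0.09825 + 0.86074×0.99516×0.99829 = 0.081481 + 0.855109 = 0.936590.
Q̄ = (S_0/π) × [bracket] = (1361/π) × 0.936590 = 405.75 W/m².
— Configuration B (ϕ=-55.4°):
cos h₀ = −tan(-55.4°) tan(-5.600°) = -0.1421, h₀ = 1.7134 rad.
Bracket: h₀ sin ϕ sin δ + cos ϕ cos δ sin h₀ = 1.7134×-0.82314×-0.09758 + 0.56784×0.99523×0.98985 = 0.137624 + 0.559395 = 0.697019.
Q̄ = (S_0/π) × [bracket] = (1361/π) × 0.697019 = 301.96 W/m².
Ratio Q̄_A / Q̄_B = 405.75 / 301.96 = 1.344.

Q̄_A / Q̄_B ≈ 1.34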